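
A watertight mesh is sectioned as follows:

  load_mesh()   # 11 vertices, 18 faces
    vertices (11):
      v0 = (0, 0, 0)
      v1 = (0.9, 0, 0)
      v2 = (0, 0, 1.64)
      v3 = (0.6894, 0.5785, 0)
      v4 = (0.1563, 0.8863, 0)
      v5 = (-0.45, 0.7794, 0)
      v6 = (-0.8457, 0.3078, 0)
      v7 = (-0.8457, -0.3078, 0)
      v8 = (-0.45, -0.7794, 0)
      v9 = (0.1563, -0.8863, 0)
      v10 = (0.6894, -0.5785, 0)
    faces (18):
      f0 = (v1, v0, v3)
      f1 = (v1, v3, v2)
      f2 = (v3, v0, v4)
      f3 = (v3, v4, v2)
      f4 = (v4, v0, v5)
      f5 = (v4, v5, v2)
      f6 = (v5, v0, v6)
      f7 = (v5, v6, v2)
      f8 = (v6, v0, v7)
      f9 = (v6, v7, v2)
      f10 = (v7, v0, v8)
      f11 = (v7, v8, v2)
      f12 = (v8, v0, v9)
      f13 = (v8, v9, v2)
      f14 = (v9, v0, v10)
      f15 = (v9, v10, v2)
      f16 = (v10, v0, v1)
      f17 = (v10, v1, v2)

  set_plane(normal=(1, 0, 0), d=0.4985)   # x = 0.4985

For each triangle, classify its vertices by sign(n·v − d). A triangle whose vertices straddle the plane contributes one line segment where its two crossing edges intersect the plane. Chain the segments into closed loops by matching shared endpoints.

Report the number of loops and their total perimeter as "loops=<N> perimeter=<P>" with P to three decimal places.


loops=1 perimeter=3.438

Straddling triangles (8 of 18):
  (v1,v0,v3) [+-+] → (0.4985, 0, 0)–(0.4985, 0.418309, 0)  len=0.4183
  (v1,v3,v2) [++-] → (0.4985, 0.418309, 0.454128)–(0.4985, 0, 0.731622)  len=0.5020
  (v3,v0,v4) [+--] → (0.4985, 0.418309, 0)–(0.4985, 0.688721, 0)  len=0.2704
  (v3,v4,v2) [+--] → (0.4985, 0.688721, 0)–(0.4985, 0.418309, 0.454128)  len=0.5285
  (v9,v0,v10) [--+] → (0.4985, -0.418309, 0)–(0.4985, -0.688721, 0)  len=0.2704
  (v9,v10,v2) [-+-] → (0.4985, -0.688721, 0)–(0.4985, -0.418309, 0.454128)  len=0.5285
  (v10,v0,v1) [+-+] → (0.4985, -0.418309, 0)–(0.4985, 0, 0)  len=0.4183
  (v10,v1,v2) [++-] → (0.4985, 0, 0.731622)–(0.4985, -0.418309, 0.454128)  len=0.5020

Chained into 1 loop(s):
  loop 1: 8 segments, perimeter = 3.4385
Total perimeter = 3.438


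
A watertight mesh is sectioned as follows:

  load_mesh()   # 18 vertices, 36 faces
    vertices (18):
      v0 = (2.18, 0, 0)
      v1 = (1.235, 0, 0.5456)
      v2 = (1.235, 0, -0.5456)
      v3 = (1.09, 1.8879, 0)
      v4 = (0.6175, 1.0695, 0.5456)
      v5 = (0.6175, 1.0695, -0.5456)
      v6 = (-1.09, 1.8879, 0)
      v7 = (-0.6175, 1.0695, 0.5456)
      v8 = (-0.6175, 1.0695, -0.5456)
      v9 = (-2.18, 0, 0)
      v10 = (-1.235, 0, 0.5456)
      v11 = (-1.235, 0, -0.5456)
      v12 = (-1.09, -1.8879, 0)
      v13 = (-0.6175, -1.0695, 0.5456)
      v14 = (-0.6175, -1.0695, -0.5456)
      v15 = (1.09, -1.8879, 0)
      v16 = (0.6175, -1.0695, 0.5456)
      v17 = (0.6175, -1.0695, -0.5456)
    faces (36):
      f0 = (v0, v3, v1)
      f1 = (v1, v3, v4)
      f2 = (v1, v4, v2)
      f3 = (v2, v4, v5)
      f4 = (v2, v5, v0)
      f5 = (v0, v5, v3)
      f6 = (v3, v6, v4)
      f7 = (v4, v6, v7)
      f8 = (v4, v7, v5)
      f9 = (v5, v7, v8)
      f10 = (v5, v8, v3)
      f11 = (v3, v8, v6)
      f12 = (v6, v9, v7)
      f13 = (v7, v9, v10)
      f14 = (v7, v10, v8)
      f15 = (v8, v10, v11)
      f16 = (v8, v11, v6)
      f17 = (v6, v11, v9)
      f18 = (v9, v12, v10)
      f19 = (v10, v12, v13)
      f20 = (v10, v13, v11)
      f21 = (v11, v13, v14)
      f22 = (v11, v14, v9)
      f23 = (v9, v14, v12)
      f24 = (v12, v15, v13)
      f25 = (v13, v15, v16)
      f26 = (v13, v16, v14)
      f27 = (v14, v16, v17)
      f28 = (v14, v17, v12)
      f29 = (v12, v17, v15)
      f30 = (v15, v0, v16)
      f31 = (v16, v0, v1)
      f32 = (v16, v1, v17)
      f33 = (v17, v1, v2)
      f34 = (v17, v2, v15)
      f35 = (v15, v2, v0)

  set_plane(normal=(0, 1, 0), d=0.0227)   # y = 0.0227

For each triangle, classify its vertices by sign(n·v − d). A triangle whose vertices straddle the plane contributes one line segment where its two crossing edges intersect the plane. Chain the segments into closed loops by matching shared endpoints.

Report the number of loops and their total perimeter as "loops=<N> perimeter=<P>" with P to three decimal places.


loops=2 perimeter=6.547

Straddling triangles (12 of 36):
  (v0,v3,v1) [-+-] → (2.16689, 0.0227, 0)–(1.23326, 0.0227, 0.53904)  len=1.0781
  (v1,v3,v4) [-++] → (1.23326, 0.0227, 0.53904)–(1.22189, 0.0227, 0.5456)  len=0.0131
  (v1,v4,v2) [-+-] → (1.22189, 0.0227, 0.5456)–(1.22189, 0.0227, -0.522439)  len=1.0680
  (v2,v4,v5) [-++] → (1.22189, 0.0227, -0.522439)–(1.22189, 0.0227, -0.5456)  len=0.0232
  (v2,v5,v0) [-+-] → (1.22189, 0.0227, -0.5456)–(2.14684, 0.0227, -0.0115803)  len=1.0680
  (v0,v5,v3) [-++] → (2.14684, 0.0227, -0.0115803)–(2.16689, 0.0227, 0)  len=0.0232
  (v6,v9,v7) [+-+] → (-2.16689, 0.0227, 0)–(-2.14684, 0.0227, 0.0115803)  len=0.0232
  (v7,v9,v10) [+--] → (-2.14684, 0.0227, 0.0115803)–(-1.22189, 0.0227, 0.5456)  len=1.0680
  (v7,v10,v8) [+-+] → (-1.22189, 0.0227, 0.5456)–(-1.22189, 0.0227, 0.522439)  len=0.0232
  (v8,v10,v11) [+--] → (-1.22189, 0.0227, 0.522439)–(-1.22189, 0.0227, -0.5456)  len=1.0680
  (v8,v11,v6) [+-+] → (-1.22189, 0.0227, -0.5456)–(-1.23326, 0.0227, -0.53904)  len=0.0131
  (v6,v11,v9) [+--] → (-1.23326, 0.0227, -0.53904)–(-2.16689, 0.0227, 0)  len=1.0781

Chained into 2 loop(s):
  loop 1: 6 segments, perimeter = 3.2736
  loop 2: 6 segments, perimeter = 3.2736
Total perimeter = 6.547


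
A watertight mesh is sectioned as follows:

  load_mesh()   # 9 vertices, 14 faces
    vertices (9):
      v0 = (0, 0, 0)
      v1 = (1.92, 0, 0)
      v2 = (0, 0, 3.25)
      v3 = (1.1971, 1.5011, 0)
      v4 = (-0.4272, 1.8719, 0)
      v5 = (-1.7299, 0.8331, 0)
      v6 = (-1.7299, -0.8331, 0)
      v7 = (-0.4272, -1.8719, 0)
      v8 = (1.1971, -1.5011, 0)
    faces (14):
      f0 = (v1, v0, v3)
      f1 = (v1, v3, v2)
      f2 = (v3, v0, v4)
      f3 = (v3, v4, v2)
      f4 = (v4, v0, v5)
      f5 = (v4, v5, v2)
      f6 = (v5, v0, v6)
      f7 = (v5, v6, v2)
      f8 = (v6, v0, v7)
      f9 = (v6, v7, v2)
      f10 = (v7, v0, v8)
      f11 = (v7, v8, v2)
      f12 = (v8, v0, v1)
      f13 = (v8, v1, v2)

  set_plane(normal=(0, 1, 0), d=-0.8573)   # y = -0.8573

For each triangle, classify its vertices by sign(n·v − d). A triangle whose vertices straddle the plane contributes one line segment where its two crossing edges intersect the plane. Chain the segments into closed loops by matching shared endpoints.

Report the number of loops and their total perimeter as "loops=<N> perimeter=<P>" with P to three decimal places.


Straddling triangles (6 of 14):
  (v6,v0,v7) [++-] → (-0.195651, -0.8573, 0)–(-1.69955, -0.8573, 0)  len=1.5039
  (v6,v7,v2) [+-+] → (-1.69955, -0.8573, 0)–(-0.195651, -0.8573, 1.76155)  len=2.3162
  (v7,v0,v8) [-+-] → (-0.195651, -0.8573, 0)–(0.683681, -0.8573, 0)  len=0.8793
  (v7,v8,v2) [--+] → (0.683681, -0.8573, 1.39388)–(-0.195651, -0.8573, 1.76155)  len=0.9531
  (v8,v0,v1) [-++] → (0.683681, -0.8573, 0)–(1.50714, -0.8573, 0)  len=0.8235
  (v8,v1,v2) [-++] → (1.50714, -0.8573, 0)–(0.683681, -0.8573, 1.39388)  len=1.6189

Chained into 1 loop(s):
  loop 1: 6 segments, perimeter = 8.0949
Total perimeter = 8.095

loops=1 perimeter=8.095


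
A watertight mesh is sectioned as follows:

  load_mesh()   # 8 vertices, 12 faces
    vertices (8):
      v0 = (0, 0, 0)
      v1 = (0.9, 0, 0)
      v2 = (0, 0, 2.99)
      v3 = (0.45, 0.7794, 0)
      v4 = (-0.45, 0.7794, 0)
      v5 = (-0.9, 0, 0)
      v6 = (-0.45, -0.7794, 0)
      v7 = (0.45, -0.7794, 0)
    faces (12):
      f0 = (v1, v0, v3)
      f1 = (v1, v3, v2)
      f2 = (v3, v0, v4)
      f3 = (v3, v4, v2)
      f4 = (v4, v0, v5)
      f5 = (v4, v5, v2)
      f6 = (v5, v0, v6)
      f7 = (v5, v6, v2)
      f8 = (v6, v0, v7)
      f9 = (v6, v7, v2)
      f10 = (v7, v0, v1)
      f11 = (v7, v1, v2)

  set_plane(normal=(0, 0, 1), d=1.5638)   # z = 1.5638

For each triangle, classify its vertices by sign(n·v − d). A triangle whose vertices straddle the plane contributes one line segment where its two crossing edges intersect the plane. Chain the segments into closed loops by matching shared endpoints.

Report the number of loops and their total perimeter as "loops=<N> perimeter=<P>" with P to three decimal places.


loops=1 perimeter=2.576

Straddling triangles (6 of 12):
  (v1,v3,v2) [--+] → (0.214645, 0.371766, 1.5638)–(0.429291, 0, 1.5638)  len=0.4293
  (v3,v4,v2) [--+] → (-0.214645, 0.371766, 1.5638)–(0.214645, 0.371766, 1.5638)  len=0.4293
  (v4,v5,v2) [--+] → (-0.429291, 0, 1.5638)–(-0.214645, 0.371766, 1.5638)  len=0.4293
  (v5,v6,v2) [--+] → (-0.214645, -0.371766, 1.5638)–(-0.429291, 0, 1.5638)  len=0.4293
  (v6,v7,v2) [--+] → (0.214645, -0.371766, 1.5638)–(-0.214645, -0.371766, 1.5638)  len=0.4293
  (v7,v1,v2) [--+] → (0.429291, 0, 1.5638)–(0.214645, -0.371766, 1.5638)  len=0.4293

Chained into 1 loop(s):
  loop 1: 6 segments, perimeter = 2.5757
Total perimeter = 2.576


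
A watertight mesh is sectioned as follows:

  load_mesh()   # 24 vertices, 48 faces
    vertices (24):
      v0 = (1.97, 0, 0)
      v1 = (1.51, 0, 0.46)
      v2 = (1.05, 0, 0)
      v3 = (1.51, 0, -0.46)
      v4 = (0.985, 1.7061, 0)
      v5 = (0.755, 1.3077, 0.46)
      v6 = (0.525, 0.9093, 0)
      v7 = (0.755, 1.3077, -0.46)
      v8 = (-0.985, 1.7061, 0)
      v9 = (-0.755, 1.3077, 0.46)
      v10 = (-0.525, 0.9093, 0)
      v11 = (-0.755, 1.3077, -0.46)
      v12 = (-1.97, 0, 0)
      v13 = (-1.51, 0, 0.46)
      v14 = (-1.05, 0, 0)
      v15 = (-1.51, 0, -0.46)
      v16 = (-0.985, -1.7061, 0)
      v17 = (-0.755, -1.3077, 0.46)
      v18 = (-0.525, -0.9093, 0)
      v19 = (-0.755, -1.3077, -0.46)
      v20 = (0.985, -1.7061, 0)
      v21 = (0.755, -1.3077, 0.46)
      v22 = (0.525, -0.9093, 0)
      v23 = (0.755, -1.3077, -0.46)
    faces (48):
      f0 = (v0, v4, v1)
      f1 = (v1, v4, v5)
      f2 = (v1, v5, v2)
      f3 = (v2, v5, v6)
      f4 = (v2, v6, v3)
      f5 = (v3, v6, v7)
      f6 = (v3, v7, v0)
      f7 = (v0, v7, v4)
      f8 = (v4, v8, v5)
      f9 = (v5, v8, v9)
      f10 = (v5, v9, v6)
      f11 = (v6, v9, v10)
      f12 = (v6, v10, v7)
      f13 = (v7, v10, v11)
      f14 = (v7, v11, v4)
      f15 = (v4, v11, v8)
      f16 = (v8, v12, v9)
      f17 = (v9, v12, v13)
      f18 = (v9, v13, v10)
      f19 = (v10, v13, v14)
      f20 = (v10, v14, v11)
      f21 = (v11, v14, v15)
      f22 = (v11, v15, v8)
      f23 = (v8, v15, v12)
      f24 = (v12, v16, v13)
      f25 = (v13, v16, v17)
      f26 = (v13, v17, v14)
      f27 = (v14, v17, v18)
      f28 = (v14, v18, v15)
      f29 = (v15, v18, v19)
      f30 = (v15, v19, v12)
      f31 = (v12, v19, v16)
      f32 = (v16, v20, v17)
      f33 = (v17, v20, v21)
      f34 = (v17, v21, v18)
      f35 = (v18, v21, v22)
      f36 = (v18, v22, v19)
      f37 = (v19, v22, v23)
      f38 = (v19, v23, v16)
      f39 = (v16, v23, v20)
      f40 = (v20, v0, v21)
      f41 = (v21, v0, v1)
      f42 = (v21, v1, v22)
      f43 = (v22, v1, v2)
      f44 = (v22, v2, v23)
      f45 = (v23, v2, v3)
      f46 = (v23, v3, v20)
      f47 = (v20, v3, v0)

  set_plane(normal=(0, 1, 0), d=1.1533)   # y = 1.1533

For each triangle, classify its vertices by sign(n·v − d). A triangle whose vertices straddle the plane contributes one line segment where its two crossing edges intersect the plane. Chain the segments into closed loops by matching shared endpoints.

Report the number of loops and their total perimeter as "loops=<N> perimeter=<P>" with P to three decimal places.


Straddling triangles (18 of 48):
  (v0,v4,v1) [-+-] → (1.30415, 1.1533, 0)–(1.15511, 1.1533, 0.149046)  len=0.2108
  (v1,v4,v5) [-++] → (1.15511, 1.1533, 0.149046)–(0.844143, 1.1533, 0.46)  len=0.4398
  (v1,v5,v2) [-+-] → (0.844143, 1.1533, 0.46)–(0.789831, 1.1533, 0.405688)  len=0.0768
  (v2,v5,v6) [-+-] → (0.789831, 1.1533, 0.405688)–(0.665863, 1.1533, 0.281727)  len=0.1753
  (v3,v6,v7) [--+] → (0.665863, 1.1533, -0.281727)–(0.844143, 1.1533, -0.46)  len=0.2521
  (v3,v7,v0) [-+-] → (0.844143, 1.1533, -0.46)–(0.898455, 1.1533, -0.405688)  len=0.0768
  (v0,v7,v4) [-++] → (0.898455, 1.1533, -0.405688)–(1.30415, 1.1533, 0)  len=0.5737
  (v5,v9,v6) [++-] → (-0.258936, 1.1533, 0.281727)–(0.665863, 1.1533, 0.281727)  len=0.9248
  (v6,v9,v10) [-+-] → (-0.258936, 1.1533, 0.281727)–(-0.665863, 1.1533, 0.281727)  len=0.4069
  (v6,v10,v7) [--+] → (0.258936, 1.1533, -0.281727)–(0.665863, 1.1533, -0.281727)  len=0.4069
  (v7,v10,v11) [+-+] → (0.258936, 1.1533, -0.281727)–(-0.665863, 1.1533, -0.281727)  len=0.9248
  (v8,v12,v9) [+-+] → (-1.30415, 1.1533, 0)–(-0.898455, 1.1533, 0.405688)  len=0.5737
  (v9,v12,v13) [+--] → (-0.898455, 1.1533, 0.405688)–(-0.844143, 1.1533, 0.46)  len=0.0768
  (v9,v13,v10) [+--] → (-0.844143, 1.1533, 0.46)–(-0.665863, 1.1533, 0.281727)  len=0.2521
  (v10,v14,v11) [--+] → (-0.789831, 1.1533, -0.405688)–(-0.665863, 1.1533, -0.281727)  len=0.1753
  (v11,v14,v15) [+--] → (-0.789831, 1.1533, -0.405688)–(-0.844143, 1.1533, -0.46)  len=0.0768
  (v11,v15,v8) [+-+] → (-0.844143, 1.1533, -0.46)–(-1.15511, 1.1533, -0.149046)  len=0.4398
  (v8,v15,v12) [+--] → (-1.15511, 1.1533, -0.149046)–(-1.30415, 1.1533, 0)  len=0.2108

Chained into 1 loop(s):
  loop 1: 18 segments, perimeter = 6.2741
Total perimeter = 6.274

loops=1 perimeter=6.274


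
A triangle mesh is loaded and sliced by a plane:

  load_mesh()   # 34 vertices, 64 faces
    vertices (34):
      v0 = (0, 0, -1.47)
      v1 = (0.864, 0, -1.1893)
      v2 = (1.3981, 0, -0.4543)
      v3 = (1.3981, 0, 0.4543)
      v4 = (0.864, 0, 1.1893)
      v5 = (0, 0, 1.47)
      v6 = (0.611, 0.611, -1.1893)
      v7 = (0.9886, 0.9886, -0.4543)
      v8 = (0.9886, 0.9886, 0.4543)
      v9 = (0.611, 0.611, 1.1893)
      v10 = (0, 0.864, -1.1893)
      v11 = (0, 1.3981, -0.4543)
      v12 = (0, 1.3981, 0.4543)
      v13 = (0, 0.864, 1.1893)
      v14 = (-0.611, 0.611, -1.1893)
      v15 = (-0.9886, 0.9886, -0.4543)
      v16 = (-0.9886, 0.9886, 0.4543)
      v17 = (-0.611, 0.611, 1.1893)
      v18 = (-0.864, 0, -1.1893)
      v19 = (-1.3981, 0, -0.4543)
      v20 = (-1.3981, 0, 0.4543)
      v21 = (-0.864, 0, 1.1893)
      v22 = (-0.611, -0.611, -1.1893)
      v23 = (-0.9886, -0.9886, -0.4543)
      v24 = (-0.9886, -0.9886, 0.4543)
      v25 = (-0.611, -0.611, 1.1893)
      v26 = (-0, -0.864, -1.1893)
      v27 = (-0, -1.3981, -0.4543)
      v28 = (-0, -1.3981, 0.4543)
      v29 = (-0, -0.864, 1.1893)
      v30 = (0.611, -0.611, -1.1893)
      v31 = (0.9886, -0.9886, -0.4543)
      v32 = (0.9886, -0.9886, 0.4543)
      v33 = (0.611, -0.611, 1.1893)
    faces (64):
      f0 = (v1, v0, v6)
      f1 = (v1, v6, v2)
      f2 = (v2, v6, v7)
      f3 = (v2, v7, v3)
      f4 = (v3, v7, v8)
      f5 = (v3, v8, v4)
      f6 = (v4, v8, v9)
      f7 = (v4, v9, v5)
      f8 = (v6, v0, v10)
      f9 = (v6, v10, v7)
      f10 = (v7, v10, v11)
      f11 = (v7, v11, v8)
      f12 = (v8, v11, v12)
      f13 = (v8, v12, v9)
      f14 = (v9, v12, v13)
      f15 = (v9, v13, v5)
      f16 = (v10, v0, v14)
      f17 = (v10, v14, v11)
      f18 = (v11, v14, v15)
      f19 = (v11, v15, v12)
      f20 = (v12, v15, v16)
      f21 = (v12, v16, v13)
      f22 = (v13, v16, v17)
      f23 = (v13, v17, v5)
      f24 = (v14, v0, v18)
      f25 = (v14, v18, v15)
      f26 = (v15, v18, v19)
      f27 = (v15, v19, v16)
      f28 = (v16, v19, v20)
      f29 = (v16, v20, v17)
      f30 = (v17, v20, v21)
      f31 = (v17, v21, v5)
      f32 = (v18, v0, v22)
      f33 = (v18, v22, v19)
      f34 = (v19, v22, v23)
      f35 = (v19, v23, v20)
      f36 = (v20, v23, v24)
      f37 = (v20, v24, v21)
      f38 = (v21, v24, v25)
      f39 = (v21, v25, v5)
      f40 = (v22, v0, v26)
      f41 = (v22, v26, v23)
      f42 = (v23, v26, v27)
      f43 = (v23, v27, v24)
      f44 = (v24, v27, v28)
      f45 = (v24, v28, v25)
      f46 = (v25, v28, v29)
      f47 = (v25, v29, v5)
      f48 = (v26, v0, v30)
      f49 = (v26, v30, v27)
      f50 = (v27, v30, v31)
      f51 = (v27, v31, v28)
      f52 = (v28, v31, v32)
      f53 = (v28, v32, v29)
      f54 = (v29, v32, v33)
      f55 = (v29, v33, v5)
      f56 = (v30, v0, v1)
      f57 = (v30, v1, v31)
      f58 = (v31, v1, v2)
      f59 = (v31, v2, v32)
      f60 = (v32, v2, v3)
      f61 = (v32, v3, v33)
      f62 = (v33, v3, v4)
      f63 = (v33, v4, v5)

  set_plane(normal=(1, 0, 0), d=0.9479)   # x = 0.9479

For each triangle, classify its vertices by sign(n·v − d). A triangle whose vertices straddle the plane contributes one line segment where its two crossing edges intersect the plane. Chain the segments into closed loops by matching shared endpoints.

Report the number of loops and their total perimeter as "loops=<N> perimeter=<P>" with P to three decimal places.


loops=1 perimeter=6.573

Straddling triangles (18 of 64):
  (v1,v6,v2) [--+] → (0.9479, 0.349476, -0.8747)–(0.9479, 0, -1.07384)  len=0.4022
  (v2,v6,v7) [+-+] → (0.9479, 0.349476, -0.8747)–(0.9479, 0.9479, -0.533523)  len=0.6888
  (v3,v8,v4) [++-] → (0.9479, 0.665678, 0.694384)–(0.9479, 0, 1.07384)  len=0.7662
  (v4,v8,v9) [-+-] → (0.9479, 0.665678, 0.694384)–(0.9479, 0.9479, 0.533523)  len=0.3248
  (v6,v10,v7) [--+] → (0.9479, 0.98347, -0.484559)–(0.9479, 0.9479, -0.533523)  len=0.0605
  (v7,v10,v11) [+--] → (0.9479, 0.98347, -0.484559)–(0.9479, 1.00546, -0.4543)  len=0.0374
  (v7,v11,v8) [+-+] → (0.9479, 1.00546, -0.4543)–(0.9479, 1.00546, 0.416894)  len=0.8712
  (v8,v11,v12) [+--] → (0.9479, 1.00546, 0.416894)–(0.9479, 1.00546, 0.4543)  len=0.0374
  (v8,v12,v9) [+--] → (0.9479, 1.00546, 0.4543)–(0.9479, 0.9479, 0.533523)  len=0.0979
  (v27,v30,v31) [--+] → (0.9479, -0.9479, -0.533523)–(0.9479, -1.00546, -0.4543)  len=0.0979
  (v27,v31,v28) [-+-] → (0.9479, -1.00546, -0.4543)–(0.9479, -1.00546, -0.416894)  len=0.0374
  (v28,v31,v32) [-++] → (0.9479, -1.00546, -0.416894)–(0.9479, -1.00546, 0.4543)  len=0.8712
  (v28,v32,v29) [-+-] → (0.9479, -1.00546, 0.4543)–(0.9479, -0.98347, 0.484559)  len=0.0374
  (v29,v32,v33) [-+-] → (0.9479, -0.98347, 0.484559)–(0.9479, -0.9479, 0.533523)  len=0.0605
  (v30,v1,v31) [--+] → (0.9479, -0.665678, -0.694384)–(0.9479, -0.9479, -0.533523)  len=0.3248
  (v31,v1,v2) [+-+] → (0.9479, -0.665678, -0.694384)–(0.9479, 0, -1.07384)  len=0.7662
  (v32,v3,v33) [++-] → (0.9479, -0.349476, 0.8747)–(0.9479, -0.9479, 0.533523)  len=0.6888
  (v33,v3,v4) [-+-] → (0.9479, -0.349476, 0.8747)–(0.9479, 0, 1.07384)  len=0.4022

Chained into 1 loop(s):
  loop 1: 18 segments, perimeter = 6.5732
Total perimeter = 6.573


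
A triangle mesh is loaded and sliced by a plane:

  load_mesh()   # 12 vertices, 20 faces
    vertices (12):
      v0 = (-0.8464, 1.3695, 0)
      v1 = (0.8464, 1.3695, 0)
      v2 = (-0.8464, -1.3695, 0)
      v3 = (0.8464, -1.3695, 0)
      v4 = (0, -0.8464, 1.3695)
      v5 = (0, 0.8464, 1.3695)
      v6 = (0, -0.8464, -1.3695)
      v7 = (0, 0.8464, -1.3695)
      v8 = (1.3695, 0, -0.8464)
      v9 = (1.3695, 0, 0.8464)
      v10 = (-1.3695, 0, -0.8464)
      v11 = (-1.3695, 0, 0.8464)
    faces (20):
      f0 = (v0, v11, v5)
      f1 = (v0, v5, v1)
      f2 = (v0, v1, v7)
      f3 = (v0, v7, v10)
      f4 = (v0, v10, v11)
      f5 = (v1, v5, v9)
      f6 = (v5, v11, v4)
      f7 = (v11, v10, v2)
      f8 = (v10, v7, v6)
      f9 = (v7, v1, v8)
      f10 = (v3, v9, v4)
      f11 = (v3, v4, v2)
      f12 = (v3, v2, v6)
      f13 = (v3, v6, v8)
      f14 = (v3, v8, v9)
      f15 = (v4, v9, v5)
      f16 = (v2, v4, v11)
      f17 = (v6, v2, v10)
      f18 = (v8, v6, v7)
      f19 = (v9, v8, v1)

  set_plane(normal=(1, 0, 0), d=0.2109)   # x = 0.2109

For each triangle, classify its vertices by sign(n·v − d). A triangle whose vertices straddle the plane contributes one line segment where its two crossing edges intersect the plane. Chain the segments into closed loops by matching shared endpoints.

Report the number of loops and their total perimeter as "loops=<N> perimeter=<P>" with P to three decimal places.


Straddling triangles (10 of 20):
  (v0,v5,v1) [--+] → (0.2109, 0.976742, 1.02826)–(0.2109, 1.3695, 0)  len=1.1007
  (v0,v1,v7) [-+-] → (0.2109, 1.3695, 0)–(0.2109, 0.976742, -1.02826)  len=1.1007
  (v1,v5,v9) [+-+] → (0.2109, 0.976742, 1.02826)–(0.2109, 0.716056, 1.28894)  len=0.3687
  (v7,v1,v8) [-++] → (0.2109, 0.976742, -1.02826)–(0.2109, 0.716056, -1.28894)  len=0.3687
  (v3,v9,v4) [++-] → (0.2109, -0.716056, 1.28894)–(0.2109, -0.976742, 1.02826)  len=0.3687
  (v3,v4,v2) [+--] → (0.2109, -0.976742, 1.02826)–(0.2109, -1.3695, 0)  len=1.1007
  (v3,v2,v6) [+--] → (0.2109, -1.3695, 0)–(0.2109, -0.976742, -1.02826)  len=1.1007
  (v3,v6,v8) [+-+] → (0.2109, -0.976742, -1.02826)–(0.2109, -0.716056, -1.28894)  len=0.3687
  (v4,v9,v5) [-+-] → (0.2109, -0.716056, 1.28894)–(0.2109, 0.716056, 1.28894)  len=1.4321
  (v8,v6,v7) [+--] → (0.2109, -0.716056, -1.28894)–(0.2109, 0.716056, -1.28894)  len=1.4321

Chained into 1 loop(s):
  loop 1: 10 segments, perimeter = 8.7417
Total perimeter = 8.742

loops=1 perimeter=8.742


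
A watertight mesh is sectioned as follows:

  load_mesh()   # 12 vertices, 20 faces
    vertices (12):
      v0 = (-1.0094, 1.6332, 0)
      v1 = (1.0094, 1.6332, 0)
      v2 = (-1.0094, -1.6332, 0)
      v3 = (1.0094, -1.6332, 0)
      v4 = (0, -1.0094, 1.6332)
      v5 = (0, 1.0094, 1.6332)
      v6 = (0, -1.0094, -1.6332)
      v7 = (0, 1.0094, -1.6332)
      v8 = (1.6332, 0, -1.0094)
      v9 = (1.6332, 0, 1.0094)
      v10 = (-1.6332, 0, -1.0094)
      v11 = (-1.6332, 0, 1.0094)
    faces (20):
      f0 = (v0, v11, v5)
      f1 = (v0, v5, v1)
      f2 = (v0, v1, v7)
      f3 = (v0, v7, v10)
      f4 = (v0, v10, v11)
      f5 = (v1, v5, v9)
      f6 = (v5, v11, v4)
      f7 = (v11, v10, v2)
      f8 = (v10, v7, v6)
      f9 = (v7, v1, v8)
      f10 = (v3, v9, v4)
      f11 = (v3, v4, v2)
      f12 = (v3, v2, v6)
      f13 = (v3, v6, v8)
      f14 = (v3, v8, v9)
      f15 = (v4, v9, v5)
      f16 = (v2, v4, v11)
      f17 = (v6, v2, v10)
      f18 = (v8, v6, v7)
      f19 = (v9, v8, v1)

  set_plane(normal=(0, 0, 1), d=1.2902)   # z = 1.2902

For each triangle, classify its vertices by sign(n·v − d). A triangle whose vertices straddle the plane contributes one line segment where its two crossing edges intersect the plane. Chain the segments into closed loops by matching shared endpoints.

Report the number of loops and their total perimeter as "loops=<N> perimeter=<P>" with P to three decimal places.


loops=1 perimeter=6.546

Straddling triangles (8 of 20):
  (v0,v11,v5) [--+] → (-0.898024, 0.454376, 1.2902)–(-0.211991, 1.14041, 1.2902)  len=0.9702
  (v0,v5,v1) [-+-] → (-0.211991, 1.14041, 1.2902)–(0.211991, 1.14041, 1.2902)  len=0.4240
  (v1,v5,v9) [-+-] → (0.211991, 1.14041, 1.2902)–(0.898024, 0.454376, 1.2902)  len=0.9702
  (v5,v11,v4) [+-+] → (-0.898024, 0.454376, 1.2902)–(-0.898024, -0.454376, 1.2902)  len=0.9088
  (v3,v9,v4) [--+] → (0.898024, -0.454376, 1.2902)–(0.211991, -1.14041, 1.2902)  len=0.9702
  (v3,v4,v2) [-+-] → (0.211991, -1.14041, 1.2902)–(-0.211991, -1.14041, 1.2902)  len=0.4240
  (v4,v9,v5) [+-+] → (0.898024, -0.454376, 1.2902)–(0.898024, 0.454376, 1.2902)  len=0.9088
  (v2,v4,v11) [-+-] → (-0.211991, -1.14041, 1.2902)–(-0.898024, -0.454376, 1.2902)  len=0.9702

Chained into 1 loop(s):
  loop 1: 8 segments, perimeter = 6.5463
Total perimeter = 6.546


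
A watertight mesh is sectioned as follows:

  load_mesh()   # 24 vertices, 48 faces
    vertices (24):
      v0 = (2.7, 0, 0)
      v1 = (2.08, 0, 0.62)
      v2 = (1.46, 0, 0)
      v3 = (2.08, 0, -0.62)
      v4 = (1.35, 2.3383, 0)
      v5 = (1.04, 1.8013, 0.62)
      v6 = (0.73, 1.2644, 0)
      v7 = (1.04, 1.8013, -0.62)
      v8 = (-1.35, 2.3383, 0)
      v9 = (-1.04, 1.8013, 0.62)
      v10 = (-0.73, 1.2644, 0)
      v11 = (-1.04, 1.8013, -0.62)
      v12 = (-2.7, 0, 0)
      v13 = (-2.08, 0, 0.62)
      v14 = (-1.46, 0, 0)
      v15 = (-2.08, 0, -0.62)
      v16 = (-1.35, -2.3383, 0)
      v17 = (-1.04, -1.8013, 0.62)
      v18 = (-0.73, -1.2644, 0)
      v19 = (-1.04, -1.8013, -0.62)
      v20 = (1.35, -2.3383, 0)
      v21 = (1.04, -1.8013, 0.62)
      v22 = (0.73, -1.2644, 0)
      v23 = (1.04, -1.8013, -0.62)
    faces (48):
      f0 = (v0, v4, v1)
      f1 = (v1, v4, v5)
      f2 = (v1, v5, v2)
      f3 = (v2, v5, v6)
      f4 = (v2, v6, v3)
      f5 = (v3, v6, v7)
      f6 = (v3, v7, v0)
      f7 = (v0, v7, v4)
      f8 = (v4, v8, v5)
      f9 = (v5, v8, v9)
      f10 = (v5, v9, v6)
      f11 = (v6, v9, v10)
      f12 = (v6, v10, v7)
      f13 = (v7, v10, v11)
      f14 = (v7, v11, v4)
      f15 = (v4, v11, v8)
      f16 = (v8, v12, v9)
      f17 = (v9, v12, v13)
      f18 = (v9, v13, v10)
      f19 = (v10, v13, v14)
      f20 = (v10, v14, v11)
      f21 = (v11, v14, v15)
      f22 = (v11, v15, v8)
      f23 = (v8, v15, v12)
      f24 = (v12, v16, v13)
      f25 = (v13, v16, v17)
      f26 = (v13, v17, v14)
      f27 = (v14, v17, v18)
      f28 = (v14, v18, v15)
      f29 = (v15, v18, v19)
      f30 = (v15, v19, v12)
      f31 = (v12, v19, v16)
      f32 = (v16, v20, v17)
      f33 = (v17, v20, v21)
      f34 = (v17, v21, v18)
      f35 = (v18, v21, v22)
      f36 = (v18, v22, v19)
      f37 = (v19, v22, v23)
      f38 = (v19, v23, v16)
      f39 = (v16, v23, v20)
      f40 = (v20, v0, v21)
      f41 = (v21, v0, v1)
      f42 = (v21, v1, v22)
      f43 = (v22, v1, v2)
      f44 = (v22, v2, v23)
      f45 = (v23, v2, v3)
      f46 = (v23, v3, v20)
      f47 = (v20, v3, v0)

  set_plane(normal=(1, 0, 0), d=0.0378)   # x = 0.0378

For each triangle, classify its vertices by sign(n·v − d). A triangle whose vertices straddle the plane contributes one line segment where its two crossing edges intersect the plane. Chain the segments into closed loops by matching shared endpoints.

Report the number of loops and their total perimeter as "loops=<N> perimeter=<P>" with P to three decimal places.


Straddling triangles (16 of 48):
  (v4,v8,v5) [+-+] → (0.0378, 2.3383, 0)–(0.0378, 2.02648, 0.360015)  len=0.4763
  (v5,v8,v9) [+--] → (0.0378, 2.02648, 0.360015)–(0.0378, 1.8013, 0.62)  len=0.3439
  (v5,v9,v6) [+-+] → (0.0378, 1.8013, 0.62)–(0.0378, 1.47437, 0.242466)  len=0.4994
  (v6,v9,v10) [+--] → (0.0378, 1.47437, 0.242466)–(0.0378, 1.2644, 0)  len=0.3207
  (v6,v10,v7) [+-+] → (0.0378, 1.2644, 0)–(0.0378, 1.4973, -0.268947)  len=0.3558
  (v7,v10,v11) [+--] → (0.0378, 1.4973, -0.268947)–(0.0378, 1.8013, -0.62)  len=0.4644
  (v7,v11,v4) [+-+] → (0.0378, 1.8013, -0.62)–(0.0378, 2.04347, -0.340403)  len=0.3699
  (v4,v11,v8) [+--] → (0.0378, 2.04347, -0.340403)–(0.0378, 2.3383, 0)  len=0.4503
  (v16,v20,v17) [-+-] → (0.0378, -2.3383, 0)–(0.0378, -2.04347, 0.340403)  len=0.4503
  (v17,v20,v21) [-++] → (0.0378, -2.04347, 0.340403)–(0.0378, -1.8013, 0.62)  len=0.3699
  (v17,v21,v18) [-+-] → (0.0378, -1.8013, 0.62)–(0.0378, -1.4973, 0.268947)  len=0.4644
  (v18,v21,v22) [-++] → (0.0378, -1.4973, 0.268947)–(0.0378, -1.2644, 0)  len=0.3558
  (v18,v22,v19) [-+-] → (0.0378, -1.2644, 0)–(0.0378, -1.47437, -0.242466)  len=0.3207
  (v19,v22,v23) [-++] → (0.0378, -1.47437, -0.242466)–(0.0378, -1.8013, -0.62)  len=0.4994
  (v19,v23,v16) [-+-] → (0.0378, -1.8013, -0.62)–(0.0378, -2.02648, -0.360015)  len=0.3439
  (v16,v23,v20) [-++] → (0.0378, -2.02648, -0.360015)–(0.0378, -2.3383, 0)  len=0.4763

Chained into 2 loop(s):
  loop 1: 8 segments, perimeter = 3.2808
  loop 2: 8 segments, perimeter = 3.2808
Total perimeter = 6.562

loops=2 perimeter=6.562


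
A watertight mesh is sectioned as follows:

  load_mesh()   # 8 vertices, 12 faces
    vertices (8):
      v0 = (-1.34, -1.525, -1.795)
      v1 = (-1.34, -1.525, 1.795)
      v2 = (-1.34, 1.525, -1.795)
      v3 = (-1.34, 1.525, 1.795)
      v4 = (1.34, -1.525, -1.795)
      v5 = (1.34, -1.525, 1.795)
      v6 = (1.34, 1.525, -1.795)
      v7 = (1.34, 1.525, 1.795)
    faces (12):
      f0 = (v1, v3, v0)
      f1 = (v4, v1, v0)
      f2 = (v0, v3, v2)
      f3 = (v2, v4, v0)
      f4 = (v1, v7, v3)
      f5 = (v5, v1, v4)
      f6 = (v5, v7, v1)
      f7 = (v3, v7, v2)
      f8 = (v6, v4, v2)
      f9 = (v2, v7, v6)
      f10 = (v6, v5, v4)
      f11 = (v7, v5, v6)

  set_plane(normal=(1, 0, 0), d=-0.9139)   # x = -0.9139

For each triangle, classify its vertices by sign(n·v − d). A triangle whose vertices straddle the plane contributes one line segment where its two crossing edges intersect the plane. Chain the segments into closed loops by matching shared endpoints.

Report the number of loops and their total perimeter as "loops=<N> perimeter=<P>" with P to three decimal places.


Straddling triangles (8 of 12):
  (v4,v1,v0) [+--] → (-0.9139, -1.525, 1.22422)–(-0.9139, -1.525, -1.795)  len=3.0192
  (v2,v4,v0) [-+-] → (-0.9139, 1.04007, -1.795)–(-0.9139, -1.525, -1.795)  len=2.5651
  (v1,v7,v3) [-+-] → (-0.9139, -1.04007, 1.795)–(-0.9139, 1.525, 1.795)  len=2.5651
  (v5,v1,v4) [+-+] → (-0.9139, -1.525, 1.795)–(-0.9139, -1.525, 1.22422)  len=0.5708
  (v5,v7,v1) [++-] → (-0.9139, -1.04007, 1.795)–(-0.9139, -1.525, 1.795)  len=0.4849
  (v3,v7,v2) [-+-] → (-0.9139, 1.525, 1.795)–(-0.9139, 1.525, -1.22422)  len=3.0192
  (v6,v4,v2) [++-] → (-0.9139, 1.04007, -1.795)–(-0.9139, 1.525, -1.795)  len=0.4849
  (v2,v7,v6) [-++] → (-0.9139, 1.525, -1.22422)–(-0.9139, 1.525, -1.795)  len=0.5708

Chained into 1 loop(s):
  loop 1: 8 segments, perimeter = 13.2800
Total perimeter = 13.280

loops=1 perimeter=13.280


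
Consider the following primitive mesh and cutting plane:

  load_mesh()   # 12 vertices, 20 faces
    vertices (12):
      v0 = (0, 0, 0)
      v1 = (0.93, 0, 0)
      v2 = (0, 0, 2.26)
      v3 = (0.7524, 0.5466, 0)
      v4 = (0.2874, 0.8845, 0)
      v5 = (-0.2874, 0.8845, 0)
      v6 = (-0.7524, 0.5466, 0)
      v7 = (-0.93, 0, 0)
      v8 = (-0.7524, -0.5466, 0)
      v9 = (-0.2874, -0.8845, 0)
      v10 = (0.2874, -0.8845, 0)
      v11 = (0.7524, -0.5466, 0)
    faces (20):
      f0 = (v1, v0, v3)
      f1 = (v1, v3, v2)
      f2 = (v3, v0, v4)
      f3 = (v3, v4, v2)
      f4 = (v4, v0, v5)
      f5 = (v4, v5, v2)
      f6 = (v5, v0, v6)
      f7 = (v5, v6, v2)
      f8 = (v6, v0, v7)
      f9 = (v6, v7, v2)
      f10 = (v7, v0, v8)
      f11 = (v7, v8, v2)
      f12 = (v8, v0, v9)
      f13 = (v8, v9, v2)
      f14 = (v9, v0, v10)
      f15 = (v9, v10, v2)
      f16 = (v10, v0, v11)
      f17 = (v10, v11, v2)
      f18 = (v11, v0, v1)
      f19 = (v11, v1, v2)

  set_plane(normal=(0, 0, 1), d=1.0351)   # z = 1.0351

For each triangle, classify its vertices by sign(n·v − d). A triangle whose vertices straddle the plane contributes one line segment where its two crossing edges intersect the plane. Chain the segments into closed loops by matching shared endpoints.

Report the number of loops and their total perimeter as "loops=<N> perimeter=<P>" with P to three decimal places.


Straddling triangles (10 of 20):
  (v1,v3,v2) [--+] → (0.407794, 0.296252, 1.0351)–(0.504052, 0, 1.0351)  len=0.3115
  (v3,v4,v2) [--+] → (0.155768, 0.479391, 1.0351)–(0.407794, 0.296252, 1.0351)  len=0.3115
  (v4,v5,v2) [--+] → (-0.155768, 0.479391, 1.0351)–(0.155768, 0.479391, 1.0351)  len=0.3115
  (v5,v6,v2) [--+] → (-0.407794, 0.296252, 1.0351)–(-0.155768, 0.479391, 1.0351)  len=0.3115
  (v6,v7,v2) [--+] → (-0.504052, 0, 1.0351)–(-0.407794, 0.296252, 1.0351)  len=0.3115
  (v7,v8,v2) [--+] → (-0.407794, -0.296252, 1.0351)–(-0.504052, 0, 1.0351)  len=0.3115
  (v8,v9,v2) [--+] → (-0.155768, -0.479391, 1.0351)–(-0.407794, -0.296252, 1.0351)  len=0.3115
  (v9,v10,v2) [--+] → (0.155768, -0.479391, 1.0351)–(-0.155768, -0.479391, 1.0351)  len=0.3115
  (v10,v11,v2) [--+] → (0.407794, -0.296252, 1.0351)–(0.155768, -0.479391, 1.0351)  len=0.3115
  (v11,v1,v2) [--+] → (0.504052, 0, 1.0351)–(0.407794, -0.296252, 1.0351)  len=0.3115

Chained into 1 loop(s):
  loop 1: 10 segments, perimeter = 3.1152
Total perimeter = 3.115

loops=1 perimeter=3.115


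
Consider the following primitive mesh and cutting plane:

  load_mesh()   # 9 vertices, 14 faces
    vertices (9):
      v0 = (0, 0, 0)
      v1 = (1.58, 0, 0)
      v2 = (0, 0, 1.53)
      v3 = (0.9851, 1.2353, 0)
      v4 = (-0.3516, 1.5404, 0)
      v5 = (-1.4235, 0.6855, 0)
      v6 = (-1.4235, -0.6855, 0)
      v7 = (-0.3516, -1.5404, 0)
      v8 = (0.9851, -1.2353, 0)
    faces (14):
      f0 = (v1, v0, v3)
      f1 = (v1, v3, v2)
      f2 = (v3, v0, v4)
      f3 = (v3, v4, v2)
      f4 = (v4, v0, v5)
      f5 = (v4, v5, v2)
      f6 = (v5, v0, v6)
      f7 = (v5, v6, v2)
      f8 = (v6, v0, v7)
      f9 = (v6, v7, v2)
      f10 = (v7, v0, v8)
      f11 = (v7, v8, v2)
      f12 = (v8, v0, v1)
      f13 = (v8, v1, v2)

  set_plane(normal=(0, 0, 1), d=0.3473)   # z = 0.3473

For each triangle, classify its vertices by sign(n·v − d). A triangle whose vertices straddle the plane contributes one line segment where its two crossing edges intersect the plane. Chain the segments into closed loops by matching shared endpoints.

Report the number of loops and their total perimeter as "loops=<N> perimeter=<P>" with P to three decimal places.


loops=1 perimeter=7.419

Straddling triangles (7 of 14):
  (v1,v3,v2) [--+] → (0.761489, 0.954895, 0.3473)–(1.22135, 0, 0.3473)  len=1.0599
  (v3,v4,v2) [--+] → (-0.271789, 1.19074, 0.3473)–(0.761489, 0.954895, 0.3473)  len=1.0599
  (v4,v5,v2) [--+] → (-1.10037, 0.529896, 0.3473)–(-0.271789, 1.19074, 0.3473)  len=1.0598
  (v5,v6,v2) [--+] → (-1.10037, -0.529896, 0.3473)–(-1.10037, 0.529896, 0.3473)  len=1.0598
  (v6,v7,v2) [--+] → (-0.271789, -1.19074, 0.3473)–(-1.10037, -0.529896, 0.3473)  len=1.0598
  (v7,v8,v2) [--+] → (0.761489, -0.954895, 0.3473)–(-0.271789, -1.19074, 0.3473)  len=1.0599
  (v8,v1,v2) [--+] → (1.22135, 0, 0.3473)–(0.761489, -0.954895, 0.3473)  len=1.0599

Chained into 1 loop(s):
  loop 1: 7 segments, perimeter = 7.4189
Total perimeter = 7.419


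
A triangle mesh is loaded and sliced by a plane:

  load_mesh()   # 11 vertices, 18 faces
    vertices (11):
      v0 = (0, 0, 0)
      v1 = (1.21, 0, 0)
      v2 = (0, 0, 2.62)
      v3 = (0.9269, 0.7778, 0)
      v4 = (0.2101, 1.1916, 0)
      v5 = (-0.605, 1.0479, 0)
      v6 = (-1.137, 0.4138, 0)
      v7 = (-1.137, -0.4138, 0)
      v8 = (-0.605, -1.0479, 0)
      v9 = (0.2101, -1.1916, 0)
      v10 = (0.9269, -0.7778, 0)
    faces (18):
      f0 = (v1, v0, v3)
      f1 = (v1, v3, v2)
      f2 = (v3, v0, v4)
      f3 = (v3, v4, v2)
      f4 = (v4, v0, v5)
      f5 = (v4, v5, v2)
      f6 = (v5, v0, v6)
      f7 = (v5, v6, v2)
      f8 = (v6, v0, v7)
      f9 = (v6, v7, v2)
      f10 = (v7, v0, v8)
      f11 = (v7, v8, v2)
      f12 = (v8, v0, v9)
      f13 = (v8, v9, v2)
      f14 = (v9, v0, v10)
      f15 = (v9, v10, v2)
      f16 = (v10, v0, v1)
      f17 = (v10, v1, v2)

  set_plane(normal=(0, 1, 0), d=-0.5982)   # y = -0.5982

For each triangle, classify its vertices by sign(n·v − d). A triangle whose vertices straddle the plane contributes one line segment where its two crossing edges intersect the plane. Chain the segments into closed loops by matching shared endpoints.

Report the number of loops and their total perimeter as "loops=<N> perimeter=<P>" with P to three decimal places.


Straddling triangles (8 of 18):
  (v7,v0,v8) [++-] → (-0.345368, -0.5982, 0)–(-0.982291, -0.5982, 0)  len=0.6369
  (v7,v8,v2) [+-+] → (-0.982291, -0.5982, 0)–(-0.345368, -0.5982, 1.12436)  len=1.2922
  (v8,v0,v9) [-+-] → (-0.345368, -0.5982, 0)–(0.105473, -0.5982, 0)  len=0.4508
  (v8,v9,v2) [--+] → (0.105473, -0.5982, 1.30472)–(-0.345368, -0.5982, 1.12436)  len=0.4856
  (v9,v0,v10) [-+-] → (0.105473, -0.5982, 0)–(0.712872, -0.5982, 0)  len=0.6074
  (v9,v10,v2) [--+] → (0.712872, -0.5982, 0.604978)–(0.105473, -0.5982, 1.30472)  len=0.9266
  (v10,v0,v1) [-++] → (0.712872, -0.5982, 0)–(0.99227, -0.5982, 0)  len=0.2794
  (v10,v1,v2) [-++] → (0.99227, -0.5982, 0)–(0.712872, -0.5982, 0.604978)  len=0.6664

Chained into 1 loop(s):
  loop 1: 8 segments, perimeter = 5.3453
Total perimeter = 5.345

loops=1 perimeter=5.345


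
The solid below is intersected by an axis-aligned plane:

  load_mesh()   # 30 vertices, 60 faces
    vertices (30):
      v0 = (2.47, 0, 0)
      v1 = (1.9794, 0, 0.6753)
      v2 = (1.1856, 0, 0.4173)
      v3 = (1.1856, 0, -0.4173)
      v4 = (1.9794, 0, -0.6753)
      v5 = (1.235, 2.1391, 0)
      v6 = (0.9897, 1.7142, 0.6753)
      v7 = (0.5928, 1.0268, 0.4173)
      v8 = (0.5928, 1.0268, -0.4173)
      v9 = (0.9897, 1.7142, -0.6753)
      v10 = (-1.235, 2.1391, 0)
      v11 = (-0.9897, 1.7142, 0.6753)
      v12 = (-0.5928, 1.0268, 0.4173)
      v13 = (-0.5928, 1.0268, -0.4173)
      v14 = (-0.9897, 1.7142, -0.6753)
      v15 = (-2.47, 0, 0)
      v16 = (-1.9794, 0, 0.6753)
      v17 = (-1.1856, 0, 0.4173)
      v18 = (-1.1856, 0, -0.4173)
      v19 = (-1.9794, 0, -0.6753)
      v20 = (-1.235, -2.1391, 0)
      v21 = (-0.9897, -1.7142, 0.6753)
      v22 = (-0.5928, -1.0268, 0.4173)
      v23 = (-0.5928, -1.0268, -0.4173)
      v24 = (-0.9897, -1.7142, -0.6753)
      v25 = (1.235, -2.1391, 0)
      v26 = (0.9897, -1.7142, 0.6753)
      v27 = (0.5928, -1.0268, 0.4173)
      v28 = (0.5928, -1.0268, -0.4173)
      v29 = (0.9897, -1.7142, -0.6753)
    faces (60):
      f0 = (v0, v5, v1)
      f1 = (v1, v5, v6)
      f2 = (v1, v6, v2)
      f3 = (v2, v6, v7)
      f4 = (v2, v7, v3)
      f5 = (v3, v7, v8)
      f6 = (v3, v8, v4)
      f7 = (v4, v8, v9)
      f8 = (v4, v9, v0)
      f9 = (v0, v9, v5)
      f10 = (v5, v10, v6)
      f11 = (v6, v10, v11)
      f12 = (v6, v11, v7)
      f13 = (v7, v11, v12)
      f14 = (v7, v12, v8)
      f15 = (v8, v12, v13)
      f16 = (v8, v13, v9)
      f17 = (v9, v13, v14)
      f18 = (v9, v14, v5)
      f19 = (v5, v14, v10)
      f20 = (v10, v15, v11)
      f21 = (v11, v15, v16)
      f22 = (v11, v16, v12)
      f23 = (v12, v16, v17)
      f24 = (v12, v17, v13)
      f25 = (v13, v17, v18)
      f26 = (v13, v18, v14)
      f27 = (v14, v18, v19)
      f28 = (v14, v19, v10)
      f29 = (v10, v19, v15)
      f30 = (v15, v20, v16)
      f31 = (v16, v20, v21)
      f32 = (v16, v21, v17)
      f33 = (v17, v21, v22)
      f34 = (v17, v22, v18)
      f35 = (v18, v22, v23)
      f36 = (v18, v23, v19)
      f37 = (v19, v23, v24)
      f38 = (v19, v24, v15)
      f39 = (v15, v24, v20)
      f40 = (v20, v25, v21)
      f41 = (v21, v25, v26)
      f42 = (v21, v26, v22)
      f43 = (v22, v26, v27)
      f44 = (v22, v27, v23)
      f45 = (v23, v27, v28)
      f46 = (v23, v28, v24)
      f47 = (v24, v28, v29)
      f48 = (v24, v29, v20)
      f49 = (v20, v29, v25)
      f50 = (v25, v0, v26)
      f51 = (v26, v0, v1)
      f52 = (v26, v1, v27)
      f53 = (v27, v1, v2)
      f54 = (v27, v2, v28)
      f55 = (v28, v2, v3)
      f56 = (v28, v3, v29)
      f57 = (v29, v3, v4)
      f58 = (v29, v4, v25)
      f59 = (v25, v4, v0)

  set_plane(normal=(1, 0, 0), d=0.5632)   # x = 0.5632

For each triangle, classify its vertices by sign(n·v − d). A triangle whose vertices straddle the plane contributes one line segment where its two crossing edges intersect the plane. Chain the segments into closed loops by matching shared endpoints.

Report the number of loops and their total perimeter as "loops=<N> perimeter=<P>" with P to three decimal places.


Straddling triangles (20 of 60):
  (v5,v10,v6) [+-+] → (0.5632, 2.1391, 0)–(0.5632, 1.79566, 0.545837)  len=0.6449
  (v6,v10,v11) [+--] → (0.5632, 1.79566, 0.545837)–(0.5632, 1.7142, 0.6753)  len=0.1530
  (v6,v11,v7) [+-+] → (0.5632, 1.7142, 0.6753)–(0.5632, 1.03966, 0.422126)  len=0.7205
  (v7,v11,v12) [+--] → (0.5632, 1.03966, 0.422126)–(0.5632, 1.0268, 0.4173)  len=0.0137
  (v7,v12,v8) [+-+] → (0.5632, 1.0268, 0.4173)–(0.5632, 1.0268, -0.396463)  len=0.8138
  (v8,v12,v13) [+--] → (0.5632, 1.0268, -0.396463)–(0.5632, 1.0268, -0.4173)  len=0.0208
  (v8,v13,v9) [+-+] → (0.5632, 1.0268, -0.4173)–(0.5632, 1.52894, -0.605766)  len=0.5363
  (v9,v13,v14) [+--] → (0.5632, 1.52894, -0.605766)–(0.5632, 1.7142, -0.6753)  len=0.1979
  (v9,v14,v5) [+-+] → (0.5632, 1.7142, -0.6753)–(0.5632, 2.01079, -0.203923)  len=0.5569
  (v5,v14,v10) [+--] → (0.5632, 2.01079, -0.203923)–(0.5632, 2.1391, 0)  len=0.2409
  (v20,v25,v21) [-+-] → (0.5632, -2.1391, 0)–(0.5632, -2.01079, 0.203923)  len=0.2409
  (v21,v25,v26) [-++] → (0.5632, -2.01079, 0.203923)–(0.5632, -1.7142, 0.6753)  len=0.5569
  (v21,v26,v22) [-+-] → (0.5632, -1.7142, 0.6753)–(0.5632, -1.52894, 0.605766)  len=0.1979
  (v22,v26,v27) [-++] → (0.5632, -1.52894, 0.605766)–(0.5632, -1.0268, 0.4173)  len=0.5363
  (v22,v27,v23) [-+-] → (0.5632, -1.0268, 0.4173)–(0.5632, -1.0268, 0.396463)  len=0.0208
  (v23,v27,v28) [-++] → (0.5632, -1.0268, 0.396463)–(0.5632, -1.0268, -0.4173)  len=0.8138
  (v23,v28,v24) [-+-] → (0.5632, -1.0268, -0.4173)–(0.5632, -1.03966, -0.422126)  len=0.0137
  (v24,v28,v29) [-++] → (0.5632, -1.03966, -0.422126)–(0.5632, -1.7142, -0.6753)  len=0.7205
  (v24,v29,v20) [-+-] → (0.5632, -1.7142, -0.6753)–(0.5632, -1.79566, -0.545837)  len=0.1530
  (v20,v29,v25) [-++] → (0.5632, -1.79566, -0.545837)–(0.5632, -2.1391, 0)  len=0.6449

Chained into 2 loop(s):
  loop 1: 10 segments, perimeter = 3.8988
  loop 2: 10 segments, perimeter = 3.8988
Total perimeter = 7.798

loops=2 perimeter=7.798
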